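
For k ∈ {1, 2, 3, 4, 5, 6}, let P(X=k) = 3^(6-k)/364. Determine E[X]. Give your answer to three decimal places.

1.492

E[X] = Σ x·P(X=x)
 = 1·243/364 + 2·81/364 + 3·27/364 + 4·9/364 + 5·3/364 + 6·1/364
 = 243/364 + 81/182 + 81/364 + 9/91 + 15/364 + 3/182
 = 543/364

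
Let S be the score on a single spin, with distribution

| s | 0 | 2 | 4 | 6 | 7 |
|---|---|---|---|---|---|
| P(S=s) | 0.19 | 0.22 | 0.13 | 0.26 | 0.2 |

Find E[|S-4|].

E[|S-4|] = Σ |s-4|·P(S=s)
 = 4·0.19 + 2·0.22 + 0·0.13 + 2·0.26 + 3·0.2
 = 0.76 + 0.44 + 0 + 0.52 + 0.6
 = 2.32

2.32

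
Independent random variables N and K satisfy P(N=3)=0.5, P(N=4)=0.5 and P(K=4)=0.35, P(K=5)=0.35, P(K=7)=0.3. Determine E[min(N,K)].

3.5

E[min(N,K)] = Σ_n Σ_k min(n,k) · P(N=n)P(K=k)
 = 3·0.175 + 3·0.175 + 3·0.15 + 4·0.175 + 4·0.175 + 4·0.15
 = 0.525 + 0.525 + 0.45 + 0.7 + 0.7 + 0.6
 = 3.5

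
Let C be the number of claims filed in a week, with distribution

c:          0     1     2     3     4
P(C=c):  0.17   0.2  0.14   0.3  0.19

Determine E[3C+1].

7.42

E[3C+1] = Σ (3c+1)·P(C=c)
 = 1·0.17 + 4·0.2 + 7·0.14 + 10·0.3 + 13·0.19
 = 0.17 + 0.8 + 0.98 + 3 + 2.47
 = 7.42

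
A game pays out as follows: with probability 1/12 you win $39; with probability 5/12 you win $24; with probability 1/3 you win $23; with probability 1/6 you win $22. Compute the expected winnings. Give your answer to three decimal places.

24.583

E[payout] = 39·1/12 + 24·5/12 + 23·1/3 + 22·1/6
 = 13/4 + 10 + 23/3 + 11/3
 = 295/12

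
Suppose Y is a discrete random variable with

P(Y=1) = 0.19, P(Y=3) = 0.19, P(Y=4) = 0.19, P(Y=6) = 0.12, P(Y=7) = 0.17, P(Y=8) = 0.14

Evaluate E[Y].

4.55

E[Y] = Σ y·P(Y=y)
 = 1·0.19 + 3·0.19 + 4·0.19 + 6·0.12 + 7·0.17 + 8·0.14
 = 0.19 + 0.57 + 0.76 + 0.72 + 1.19 + 1.12
 = 4.55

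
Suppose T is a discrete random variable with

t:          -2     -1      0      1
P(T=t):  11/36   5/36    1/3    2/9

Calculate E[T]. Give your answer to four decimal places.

-0.5278

E[T] = Σ t·P(T=t)
 = (-2)·11/36 + (-1)·5/36 + 0·1/3 + 1·2/9
 = (-11/18) + (-5/36) + 0 + 2/9
 = -19/36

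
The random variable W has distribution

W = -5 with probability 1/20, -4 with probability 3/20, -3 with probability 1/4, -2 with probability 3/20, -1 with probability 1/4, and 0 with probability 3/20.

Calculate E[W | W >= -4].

-2

P(W >= -4) = 3/20 + 1/4 + 3/20 + 1/4 + 3/20 = 19/20.
E[W | W >= -4] = [(-4)·3/20 + (-3)·1/4 + (-2)·3/20 + (-1)·1/4 + 0·3/20] / (19/20)
 = -19/10 / (19/20)
 = -2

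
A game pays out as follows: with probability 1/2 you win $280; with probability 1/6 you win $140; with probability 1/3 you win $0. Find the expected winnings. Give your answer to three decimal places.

E[payout] = 280·1/2 + 140·1/6 + 0·1/3
 = 140 + 70/3 + 0
 = 490/3

163.333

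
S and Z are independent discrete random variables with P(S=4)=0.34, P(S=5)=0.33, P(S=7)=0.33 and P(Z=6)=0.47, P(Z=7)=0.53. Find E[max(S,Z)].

6.6851

E[max(S,Z)] = Σ_s Σ_z max(s,z) · P(S=s)P(Z=z)
 = 6·0.1598 + 7·0.1802 + 6·0.1551 + 7·0.1749 + 7·0.1551 + 7·0.1749
 = 0.9588 + 1.2614 + 0.9306 + 1.2243 + 1.0857 + 1.2243
 = 6.6851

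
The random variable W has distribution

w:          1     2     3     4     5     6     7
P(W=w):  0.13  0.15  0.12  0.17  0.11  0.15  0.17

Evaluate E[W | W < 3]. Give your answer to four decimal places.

P(W < 3) = 0.13 + 0.15 = 0.28.
E[W | W < 3] = [1·0.13 + 2·0.15] / 0.28
 = 0.43 / 0.28
 = 43/28

1.5357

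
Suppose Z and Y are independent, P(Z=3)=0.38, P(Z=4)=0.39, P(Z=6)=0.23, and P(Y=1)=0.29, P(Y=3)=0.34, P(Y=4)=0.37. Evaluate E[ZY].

E[ZY] = Σ_z Σ_y zy · P(Z=z)P(Y=y)
 = 3·0.1102 + 9·0.1292 + 12·0.1406 + 4·0.1131 + 12·0.1326 + 16·0.1443 + 6·0.0667 + 18·0.0782 + 24·0.0851
 = 0.3306 + 1.1628 + 1.6872 + 0.4524 + 1.5912 + 2.3088 + 0.4002 + 1.4076 + 2.0424
 = 11.3832

11.3832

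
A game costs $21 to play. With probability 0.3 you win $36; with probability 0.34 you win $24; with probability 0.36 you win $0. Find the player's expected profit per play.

E[payout] = 36·0.3 + 24·0.34 + 0·0.36
 = 10.8 + 8.16 + 0
 = 18.96
Net = 18.96 - 21 = -2.04

-2.04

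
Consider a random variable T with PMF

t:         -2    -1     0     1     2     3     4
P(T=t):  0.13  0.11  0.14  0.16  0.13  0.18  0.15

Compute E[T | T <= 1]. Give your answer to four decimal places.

-0.3889

P(T <= 1) = 0.13 + 0.11 + 0.14 + 0.16 = 0.54.
E[T | T <= 1] = [(-2)·0.13 + (-1)·0.11 + 0·0.14 + 1·0.16] / 0.54
 = -0.21 / 0.54
 = -7/18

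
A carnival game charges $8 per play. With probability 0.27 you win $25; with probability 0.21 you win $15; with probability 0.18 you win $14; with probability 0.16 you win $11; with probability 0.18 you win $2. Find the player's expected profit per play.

6.54

E[payout] = 25·0.27 + 15·0.21 + 14·0.18 + 11·0.16 + 2·0.18
 = 6.75 + 3.15 + 2.52 + 1.76 + 0.36
 = 14.54
Net = 14.54 - 8 = 6.54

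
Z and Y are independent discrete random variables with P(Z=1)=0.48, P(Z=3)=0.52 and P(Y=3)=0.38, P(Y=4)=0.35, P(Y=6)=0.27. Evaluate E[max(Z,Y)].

4.16

E[max(Z,Y)] = Σ_z Σ_y max(z,y) · P(Z=z)P(Y=y)
 = 3·0.1824 + 4·0.168 + 6·0.1296 + 3·0.1976 + 4·0.182 + 6·0.1404
 = 0.5472 + 0.672 + 0.7776 + 0.5928 + 0.728 + 0.8424
 = 4.16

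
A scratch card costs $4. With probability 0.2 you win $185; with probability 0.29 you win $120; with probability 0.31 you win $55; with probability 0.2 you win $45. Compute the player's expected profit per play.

E[payout] = 185·0.2 + 120·0.29 + 55·0.31 + 45·0.2
 = 37 + 34.8 + 17.05 + 9
 = 97.85
Net = 97.85 - 4 = 93.85

93.85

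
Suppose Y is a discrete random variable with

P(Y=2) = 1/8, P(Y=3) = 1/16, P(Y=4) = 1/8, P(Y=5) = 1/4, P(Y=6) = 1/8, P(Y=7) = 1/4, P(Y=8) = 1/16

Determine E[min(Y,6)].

E[min(Y,6)] = Σ min(y,6)·P(Y=y)
 = 2·1/8 + 3·1/16 + 4·1/8 + 5·1/4 + 6·1/8 + 6·1/4 + 6·1/16
 = 1/4 + 3/16 + 1/2 + 5/4 + 3/4 + 3/2 + 3/8
 = 77/16

4.8125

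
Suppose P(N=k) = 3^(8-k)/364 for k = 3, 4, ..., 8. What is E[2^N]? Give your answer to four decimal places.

14.6154

E[2^N] = Σ 2^n·P(N=n)
 = 8·243/364 + 16·81/364 + 32·27/364 + 64·9/364 + 128·3/364 + 256·1/364
 = 486/91 + 324/91 + 216/91 + 144/91 + 96/91 + 64/91
 = 190/13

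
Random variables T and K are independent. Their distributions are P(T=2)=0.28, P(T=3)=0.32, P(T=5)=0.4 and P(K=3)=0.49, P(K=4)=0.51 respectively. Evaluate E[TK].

E[TK] = Σ_t Σ_k tk · P(T=t)P(K=k)
 = 6·0.1372 + 8·0.1428 + 9·0.1568 + 12·0.1632 + 15·0.196 + 20·0.204
 = 0.8232 + 1.1424 + 1.4112 + 1.9584 + 2.94 + 4.08
 = 12.3552

12.3552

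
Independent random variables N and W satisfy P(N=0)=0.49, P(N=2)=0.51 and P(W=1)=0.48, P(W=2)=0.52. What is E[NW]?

E[NW] = Σ_n Σ_w nw · P(N=n)P(W=w)
 = 0·0.2352 + 0·0.2548 + 2·0.2448 + 4·0.2652
 = 0 + 0 + 0.4896 + 1.0608
 = 1.5504

1.5504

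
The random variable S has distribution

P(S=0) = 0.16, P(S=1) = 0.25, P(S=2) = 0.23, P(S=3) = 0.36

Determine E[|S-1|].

E[|S-1|] = Σ |s-1|·P(S=s)
 = 1·0.16 + 0·0.25 + 1·0.23 + 2·0.36
 = 0.16 + 0 + 0.23 + 0.72
 = 1.11

1.11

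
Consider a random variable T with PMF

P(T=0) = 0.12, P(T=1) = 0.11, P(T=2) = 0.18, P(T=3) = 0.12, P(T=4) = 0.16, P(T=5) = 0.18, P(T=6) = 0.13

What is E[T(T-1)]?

10.5

E[T(T-1)] = Σ t(t-1)·P(T=t)
 = 0·0.12 + 0·0.11 + 2·0.18 + 6·0.12 + 12·0.16 + 20·0.18 + 30·0.13
 = 0 + 0 + 0.36 + 0.72 + 1.92 + 3.6 + 3.9
 = 10.5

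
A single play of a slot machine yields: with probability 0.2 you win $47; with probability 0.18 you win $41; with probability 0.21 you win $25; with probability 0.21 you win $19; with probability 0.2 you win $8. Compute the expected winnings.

27.62

E[payout] = 47·0.2 + 41·0.18 + 25·0.21 + 19·0.21 + 8·0.2
 = 9.4 + 7.38 + 5.25 + 3.99 + 1.6
 = 27.62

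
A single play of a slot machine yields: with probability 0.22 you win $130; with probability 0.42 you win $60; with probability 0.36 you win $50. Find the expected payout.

E[payout] = 130·0.22 + 60·0.42 + 50·0.36
 = 28.6 + 25.2 + 18
 = 71.8

71.8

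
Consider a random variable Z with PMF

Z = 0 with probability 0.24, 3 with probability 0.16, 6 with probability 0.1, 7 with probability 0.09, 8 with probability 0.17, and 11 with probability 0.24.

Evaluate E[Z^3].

E[Z^3] = Σ z^3·P(Z=z)
 = 0·0.24 + 27·0.16 + 216·0.1 + 343·0.09 + 512·0.17 + 1331·0.24
 = 0 + 4.32 + 21.6 + 30.87 + 87.04 + 319.44
 = 463.27

463.27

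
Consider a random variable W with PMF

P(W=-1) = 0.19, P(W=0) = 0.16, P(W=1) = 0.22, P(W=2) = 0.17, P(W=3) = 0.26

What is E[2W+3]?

E[2W+3] = Σ (2w+3)·P(W=w)
 = 1·0.19 + 3·0.16 + 5·0.22 + 7·0.17 + 9·0.26
 = 0.19 + 0.48 + 1.1 + 1.19 + 2.34
 = 5.3

5.3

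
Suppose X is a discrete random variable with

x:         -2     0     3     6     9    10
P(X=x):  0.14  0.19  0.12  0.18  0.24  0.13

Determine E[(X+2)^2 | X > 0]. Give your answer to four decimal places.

P(X > 0) = 0.12 + 0.18 + 0.24 + 0.13 = 0.67.
E[(X+2)^2 | X > 0] = [25·0.12 + 64·0.18 + 121·0.24 + 144·0.13] / 0.67
 = 62.28 / 0.67
 = 6228/67

92.9552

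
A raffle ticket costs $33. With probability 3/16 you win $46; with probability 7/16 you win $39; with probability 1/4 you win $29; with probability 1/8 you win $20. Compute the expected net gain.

E[payout] = 46·3/16 + 39·7/16 + 29·1/4 + 20·1/8
 = 69/8 + 273/16 + 29/4 + 5/2
 = 567/16
Net = 567/16 - 33 = 39/16

2.4375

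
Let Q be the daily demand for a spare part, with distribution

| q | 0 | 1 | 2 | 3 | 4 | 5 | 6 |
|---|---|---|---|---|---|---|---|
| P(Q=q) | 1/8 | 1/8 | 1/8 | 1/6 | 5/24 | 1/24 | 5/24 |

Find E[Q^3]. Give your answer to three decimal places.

E[Q^3] = Σ q^3·P(Q=q)
 = 0·1/8 + 1·1/8 + 8·1/8 + 27·1/6 + 64·5/24 + 125·1/24 + 216·5/24
 = 0 + 1/8 + 1 + 9/2 + 40/3 + 125/24 + 45
 = 415/6

69.167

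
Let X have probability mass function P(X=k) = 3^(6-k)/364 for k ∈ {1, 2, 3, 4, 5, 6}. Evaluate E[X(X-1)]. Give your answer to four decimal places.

E[X(X-1)] = Σ x(x-1)·P(X=x)
 = 0·243/364 + 2·81/364 + 6·27/364 + 12·9/364 + 20·3/364 + 30·1/364
 = 0 + 81/182 + 81/182 + 27/91 + 15/91 + 15/182
 = 261/182

1.4341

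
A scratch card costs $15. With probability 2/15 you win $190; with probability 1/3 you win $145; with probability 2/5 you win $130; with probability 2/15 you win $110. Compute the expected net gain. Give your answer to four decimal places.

125.3333

E[payout] = 190·2/15 + 145·1/3 + 130·2/5 + 110·2/15
 = 76/3 + 145/3 + 52 + 44/3
 = 421/3
Net = 421/3 - 15 = 376/3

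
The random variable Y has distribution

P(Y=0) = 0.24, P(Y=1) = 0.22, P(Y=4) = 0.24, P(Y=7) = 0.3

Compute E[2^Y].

42.92

E[2^Y] = Σ 2^y·P(Y=y)
 = 1·0.24 + 2·0.22 + 16·0.24 + 128·0.3
 = 0.24 + 0.44 + 3.84 + 38.4
 = 42.92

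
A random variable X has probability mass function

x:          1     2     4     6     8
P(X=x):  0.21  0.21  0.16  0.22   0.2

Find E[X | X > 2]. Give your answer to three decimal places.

P(X > 2) = 0.16 + 0.22 + 0.2 = 0.58.
E[X | X > 2] = [4·0.16 + 6·0.22 + 8·0.2] / 0.58
 = 3.56 / 0.58
 = 178/29

6.138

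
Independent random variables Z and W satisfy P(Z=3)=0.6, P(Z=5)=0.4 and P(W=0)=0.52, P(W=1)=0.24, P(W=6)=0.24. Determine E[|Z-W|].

E[|Z-W|] = Σ_z Σ_w |z-w| · P(Z=z)P(W=w)
 = 3·0.312 + 2·0.144 + 3·0.144 + 5·0.208 + 4·0.096 + 1·0.096
 = 0.936 + 0.288 + 0.432 + 1.04 + 0.384 + 0.096
 = 3.176

3.176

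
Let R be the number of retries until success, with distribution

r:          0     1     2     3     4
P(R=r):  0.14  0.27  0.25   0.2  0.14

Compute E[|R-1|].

E[|R-1|] = Σ |r-1|·P(R=r)
 = 1·0.14 + 0·0.27 + 1·0.25 + 2·0.2 + 3·0.14
 = 0.14 + 0 + 0.25 + 0.4 + 0.42
 = 1.21

1.21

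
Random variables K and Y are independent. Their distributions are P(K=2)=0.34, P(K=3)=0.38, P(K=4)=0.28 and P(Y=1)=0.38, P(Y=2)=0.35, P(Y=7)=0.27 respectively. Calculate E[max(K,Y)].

4.0362

E[max(K,Y)] = Σ_k Σ_y max(k,y) · P(K=k)P(Y=y)
 = 2·0.1292 + 2·0.119 + 7·0.0918 + 3·0.1444 + 3·0.133 + 7·0.1026 + 4·0.1064 + 4·0.098 + 7·0.0756
 = 0.2584 + 0.238 + 0.6426 + 0.4332 + 0.399 + 0.7182 + 0.4256 + 0.392 + 0.5292
 = 4.0362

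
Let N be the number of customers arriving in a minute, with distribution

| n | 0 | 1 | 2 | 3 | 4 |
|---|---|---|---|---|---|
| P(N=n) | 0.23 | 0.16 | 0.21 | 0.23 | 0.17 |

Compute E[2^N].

E[2^N] = Σ 2^n·P(N=n)
 = 1·0.23 + 2·0.16 + 4·0.21 + 8·0.23 + 16·0.17
 = 0.23 + 0.32 + 0.84 + 1.84 + 2.72
 = 5.95

5.95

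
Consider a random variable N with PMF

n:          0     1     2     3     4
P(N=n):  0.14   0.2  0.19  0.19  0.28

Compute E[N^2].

E[N^2] = Σ n^2·P(N=n)
 = 0·0.14 + 1·0.2 + 4·0.19 + 9·0.19 + 16·0.28
 = 0 + 0.2 + 0.76 + 1.71 + 4.48
 = 7.15

7.15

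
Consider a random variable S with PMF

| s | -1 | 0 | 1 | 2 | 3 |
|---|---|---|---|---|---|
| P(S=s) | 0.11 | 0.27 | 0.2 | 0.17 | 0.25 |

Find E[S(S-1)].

E[S(S-1)] = Σ s(s-1)·P(S=s)
 = 2·0.11 + 0·0.27 + 0·0.2 + 2·0.17 + 6·0.25
 = 0.22 + 0 + 0 + 0.34 + 1.5
 = 2.06

2.06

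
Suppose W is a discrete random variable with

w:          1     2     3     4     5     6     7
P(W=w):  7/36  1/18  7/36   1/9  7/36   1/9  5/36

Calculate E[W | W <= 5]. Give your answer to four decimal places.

3.0741

P(W <= 5) = 7/36 + 1/18 + 7/36 + 1/9 + 7/36 = 3/4.
E[W | W <= 5] = [1·7/36 + 2·1/18 + 3·7/36 + 4·1/9 + 5·7/36] / (3/4)
 = 83/36 / (3/4)
 = 83/27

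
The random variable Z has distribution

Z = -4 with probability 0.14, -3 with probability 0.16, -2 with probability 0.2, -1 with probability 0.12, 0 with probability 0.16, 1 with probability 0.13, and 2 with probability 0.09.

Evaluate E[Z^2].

E[Z^2] = Σ z^2·P(Z=z)
 = 16·0.14 + 9·0.16 + 4·0.2 + 1·0.12 + 0·0.16 + 1·0.13 + 4·0.09
 = 2.24 + 1.44 + 0.8 + 0.12 + 0 + 0.13 + 0.36
 = 5.09

5.09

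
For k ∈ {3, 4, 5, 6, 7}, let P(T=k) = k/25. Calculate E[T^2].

E[T^2] = Σ t^2·P(T=t)
 = 9·3/25 + 16·4/25 + 25·1/5 + 36·6/25 + 49·7/25
 = 27/25 + 64/25 + 5 + 216/25 + 343/25
 = 31

31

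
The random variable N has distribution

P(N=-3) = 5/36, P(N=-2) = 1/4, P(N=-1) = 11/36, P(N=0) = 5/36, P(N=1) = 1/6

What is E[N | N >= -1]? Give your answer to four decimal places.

P(N >= -1) = 11/36 + 5/36 + 1/6 = 11/18.
E[N | N >= -1] = [(-1)·11/36 + 0·5/36 + 1·1/6] / (11/18)
 = -5/36 / (11/18)
 = -5/22

-0.2273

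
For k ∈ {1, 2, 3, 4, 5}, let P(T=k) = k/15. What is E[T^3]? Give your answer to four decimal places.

65.2667

E[T^3] = Σ t^3·P(T=t)
 = 1·1/15 + 8·2/15 + 27·1/5 + 64·4/15 + 125·1/3
 = 1/15 + 16/15 + 27/5 + 256/15 + 125/3
 = 979/15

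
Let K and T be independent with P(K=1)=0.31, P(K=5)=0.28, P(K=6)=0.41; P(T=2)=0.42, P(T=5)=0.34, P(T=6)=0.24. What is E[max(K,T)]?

5.161

E[max(K,T)] = Σ_k Σ_t max(k,t) · P(K=k)P(T=t)
 = 2·0.1302 + 5·0.1054 + 6·0.0744 + 5·0.1176 + 5·0.0952 + 6·0.0672 + 6·0.1722 + 6·0.1394 + 6·0.0984
 = 0.2604 + 0.527 + 0.4464 + 0.588 + 0.476 + 0.4032 + 1.0332 + 0.8364 + 0.5904
 = 5.161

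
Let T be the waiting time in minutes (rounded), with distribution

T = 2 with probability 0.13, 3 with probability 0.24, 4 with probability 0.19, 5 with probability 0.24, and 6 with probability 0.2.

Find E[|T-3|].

E[|T-3|] = Σ |t-3|·P(T=t)
 = 1·0.13 + 0·0.24 + 1·0.19 + 2·0.24 + 3·0.2
 = 0.13 + 0 + 0.19 + 0.48 + 0.6
 = 1.4

1.4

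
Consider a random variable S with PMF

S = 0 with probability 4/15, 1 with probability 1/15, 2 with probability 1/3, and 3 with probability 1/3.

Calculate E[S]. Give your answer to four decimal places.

E[S] = Σ s·P(S=s)
 = 0·4/15 + 1·1/15 + 2·1/3 + 3·1/3
 = 0 + 1/15 + 2/3 + 1
 = 26/15

1.7333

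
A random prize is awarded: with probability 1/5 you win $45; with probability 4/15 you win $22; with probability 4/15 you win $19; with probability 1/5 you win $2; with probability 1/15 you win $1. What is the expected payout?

20.4

E[payout] = 45·1/5 + 22·4/15 + 19·4/15 + 2·1/5 + 1·1/15
 = 9 + 88/15 + 76/15 + 2/5 + 1/15
 = 102/5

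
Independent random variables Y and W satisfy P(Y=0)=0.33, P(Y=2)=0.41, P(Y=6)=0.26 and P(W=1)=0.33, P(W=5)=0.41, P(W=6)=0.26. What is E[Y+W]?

E[Y+W] = Σ_y Σ_w (y+w) · P(Y=y)P(W=w)
 = 1·0.1089 + 5·0.1353 + 6·0.0858 + 3·0.1353 + 7·0.1681 + 8·0.1066 + 7·0.0858 + 11·0.1066 + 12·0.0676
 = 0.1089 + 0.6765 + 0.5148 + 0.4059 + 1.1767 + 0.8528 + 0.6006 + 1.1726 + 0.8112
 = 6.32

6.32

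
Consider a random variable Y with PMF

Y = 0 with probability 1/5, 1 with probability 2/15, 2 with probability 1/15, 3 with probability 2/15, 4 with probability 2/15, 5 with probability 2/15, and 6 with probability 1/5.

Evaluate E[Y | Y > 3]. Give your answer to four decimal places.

5.1429

P(Y > 3) = 2/15 + 2/15 + 1/5 = 7/15.
E[Y | Y > 3] = [4·2/15 + 5·2/15 + 6·1/5] / (7/15)
 = 12/5 / (7/15)
 = 36/7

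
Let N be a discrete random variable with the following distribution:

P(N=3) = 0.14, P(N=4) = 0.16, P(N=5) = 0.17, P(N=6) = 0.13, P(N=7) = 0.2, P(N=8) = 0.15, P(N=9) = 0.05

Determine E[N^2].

36.2

E[N^2] = Σ n^2·P(N=n)
 = 9·0.14 + 16·0.16 + 25·0.17 + 36·0.13 + 49·0.2 + 64·0.15 + 81·0.05
 = 1.26 + 2.56 + 4.25 + 4.68 + 9.8 + 9.6 + 4.05
 = 36.2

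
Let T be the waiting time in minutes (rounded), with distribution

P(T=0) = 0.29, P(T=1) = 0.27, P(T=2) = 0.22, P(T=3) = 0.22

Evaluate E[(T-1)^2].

1.39

E[(T-1)^2] = Σ (t-1)^2·P(T=t)
 = 1·0.29 + 0·0.27 + 1·0.22 + 4·0.22
 = 0.29 + 0 + 0.22 + 0.88
 = 1.39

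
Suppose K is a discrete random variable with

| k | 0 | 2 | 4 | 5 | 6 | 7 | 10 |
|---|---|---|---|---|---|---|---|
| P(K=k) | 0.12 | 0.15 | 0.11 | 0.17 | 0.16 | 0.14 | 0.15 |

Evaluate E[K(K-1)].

E[K(K-1)] = Σ k(k-1)·P(K=k)
 = 0·0.12 + 2·0.15 + 12·0.11 + 20·0.17 + 30·0.16 + 42·0.14 + 90·0.15
 = 0 + 0.3 + 1.32 + 3.4 + 4.8 + 5.88 + 13.5
 = 29.2

29.2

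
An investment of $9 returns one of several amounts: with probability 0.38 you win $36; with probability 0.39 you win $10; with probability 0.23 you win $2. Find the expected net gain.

E[payout] = 36·0.38 + 10·0.39 + 2·0.23
 = 13.68 + 3.9 + 0.46
 = 18.04
Net = 18.04 - 9 = 9.04

9.04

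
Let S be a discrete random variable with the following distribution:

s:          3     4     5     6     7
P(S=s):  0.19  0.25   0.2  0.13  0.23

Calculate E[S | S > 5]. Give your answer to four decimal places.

P(S > 5) = 0.13 + 0.23 = 0.36.
E[S | S > 5] = [6·0.13 + 7·0.23] / 0.36
 = 2.39 / 0.36
 = 239/36

6.6389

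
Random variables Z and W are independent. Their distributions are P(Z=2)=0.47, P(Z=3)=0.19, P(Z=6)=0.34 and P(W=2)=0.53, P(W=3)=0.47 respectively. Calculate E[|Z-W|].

1.5218

E[|Z-W|] = Σ_z Σ_w |z-w| · P(Z=z)P(W=w)
 = 0·0.2491 + 1·0.2209 + 1·0.1007 + 0·0.0893 + 4·0.1802 + 3·0.1598
 = 0 + 0.2209 + 0.1007 + 0 + 0.7208 + 0.4794
 = 1.5218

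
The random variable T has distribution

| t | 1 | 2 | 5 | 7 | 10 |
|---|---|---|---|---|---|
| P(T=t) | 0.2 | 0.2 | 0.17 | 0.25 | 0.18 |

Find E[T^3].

288.8

E[T^3] = Σ t^3·P(T=t)
 = 1·0.2 + 8·0.2 + 125·0.17 + 343·0.25 + 1000·0.18
 = 0.2 + 1.6 + 21.25 + 85.75 + 180
 = 288.8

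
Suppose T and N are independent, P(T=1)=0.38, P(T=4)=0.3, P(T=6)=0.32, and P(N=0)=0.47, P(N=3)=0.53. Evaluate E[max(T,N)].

E[max(T,N)] = Σ_t Σ_n max(t,n) · P(T=t)P(N=n)
 = 1·0.1786 + 3·0.2014 + 4·0.141 + 4·0.159 + 6·0.1504 + 6·0.1696
 = 0.1786 + 0.6042 + 0.564 + 0.636 + 0.9024 + 1.0176
 = 3.9028

3.9028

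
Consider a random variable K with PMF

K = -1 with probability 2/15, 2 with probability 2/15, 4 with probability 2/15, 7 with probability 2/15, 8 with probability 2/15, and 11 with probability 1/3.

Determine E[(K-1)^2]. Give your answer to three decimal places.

E[(K-1)^2] = Σ (k-1)^2·P(K=k)
 = 4·2/15 + 1·2/15 + 9·2/15 + 36·2/15 + 49·2/15 + 100·1/3
 = 8/15 + 2/15 + 6/5 + 24/5 + 98/15 + 100/3
 = 698/15

46.533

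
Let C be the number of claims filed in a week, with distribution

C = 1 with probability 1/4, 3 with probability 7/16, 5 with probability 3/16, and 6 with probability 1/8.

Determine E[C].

E[C] = Σ c·P(C=c)
 = 1·1/4 + 3·7/16 + 5·3/16 + 6·1/8
 = 1/4 + 21/16 + 15/16 + 3/4
 = 13/4

3.25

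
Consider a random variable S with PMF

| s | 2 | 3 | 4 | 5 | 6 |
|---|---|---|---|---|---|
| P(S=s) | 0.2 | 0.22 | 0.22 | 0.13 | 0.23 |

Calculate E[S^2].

17.83

E[S^2] = Σ s^2·P(S=s)
 = 4·0.2 + 9·0.22 + 16·0.22 + 25·0.13 + 36·0.23
 = 0.8 + 1.98 + 3.52 + 3.25 + 8.28
 = 17.83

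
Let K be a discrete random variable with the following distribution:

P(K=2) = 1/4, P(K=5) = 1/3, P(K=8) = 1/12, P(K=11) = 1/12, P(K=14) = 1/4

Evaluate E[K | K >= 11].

13.25

P(K >= 11) = 1/12 + 1/4 = 1/3.
E[K | K >= 11] = [11·1/12 + 14·1/4] / (1/3)
 = 53/12 / (1/3)
 = 53/4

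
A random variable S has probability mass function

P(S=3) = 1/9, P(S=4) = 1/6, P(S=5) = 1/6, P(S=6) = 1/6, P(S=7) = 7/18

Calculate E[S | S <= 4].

P(S <= 4) = 1/9 + 1/6 = 5/18.
E[S | S <= 4] = [3·1/9 + 4·1/6] / (5/18)
 = 1 / (5/18)
 = 18/5

3.6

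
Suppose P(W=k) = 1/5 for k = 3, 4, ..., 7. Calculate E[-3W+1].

E[-3W+1] = Σ (-3w+1)·P(W=w)
 = (-8)·1/5 + (-11)·1/5 + (-14)·1/5 + (-17)·1/5 + (-20)·1/5
 = (-8/5) + (-11/5) + (-14/5) + (-17/5) + (-4)
 = -14

-14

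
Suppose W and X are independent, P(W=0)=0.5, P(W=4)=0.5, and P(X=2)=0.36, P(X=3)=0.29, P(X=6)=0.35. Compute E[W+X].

5.69

E[W+X] = Σ_w Σ_x (w+x) · P(W=w)P(X=x)
 = 2·0.18 + 3·0.145 + 6·0.175 + 6·0.18 + 7·0.145 + 10·0.175
 = 0.36 + 0.435 + 1.05 + 1.08 + 1.015 + 1.75
 = 5.69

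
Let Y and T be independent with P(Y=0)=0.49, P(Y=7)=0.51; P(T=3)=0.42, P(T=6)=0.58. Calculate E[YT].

16.9218

E[YT] = Σ_y Σ_t yt · P(Y=y)P(T=t)
 = 0·0.2058 + 0·0.2842 + 21·0.2142 + 42·0.2958
 = 0 + 0 + 4.4982 + 12.4236
 = 16.9218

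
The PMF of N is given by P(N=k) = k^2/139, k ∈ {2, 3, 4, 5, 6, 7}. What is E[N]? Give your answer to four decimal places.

5.6331

E[N] = Σ n·P(N=n)
 = 2·4/139 + 3·9/139 + 4·16/139 + 5·25/139 + 6·36/139 + 7·49/139
 = 8/139 + 27/139 + 64/139 + 125/139 + 216/139 + 343/139
 = 783/139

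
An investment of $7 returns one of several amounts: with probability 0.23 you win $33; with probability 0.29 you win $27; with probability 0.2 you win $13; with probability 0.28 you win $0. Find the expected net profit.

E[payout] = 33·0.23 + 27·0.29 + 13·0.2 + 0·0.28
 = 7.59 + 7.83 + 2.6 + 0
 = 18.02
Net = 18.02 - 7 = 11.02

11.02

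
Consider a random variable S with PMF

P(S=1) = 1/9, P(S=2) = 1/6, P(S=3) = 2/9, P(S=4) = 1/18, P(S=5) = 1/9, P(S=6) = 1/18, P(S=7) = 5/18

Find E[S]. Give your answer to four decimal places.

4.1667

E[S] = Σ s·P(S=s)
 = 1·1/9 + 2·1/6 + 3·2/9 + 4·1/18 + 5·1/9 + 6·1/18 + 7·5/18
 = 1/9 + 1/3 + 2/3 + 2/9 + 5/9 + 1/3 + 35/18
 = 25/6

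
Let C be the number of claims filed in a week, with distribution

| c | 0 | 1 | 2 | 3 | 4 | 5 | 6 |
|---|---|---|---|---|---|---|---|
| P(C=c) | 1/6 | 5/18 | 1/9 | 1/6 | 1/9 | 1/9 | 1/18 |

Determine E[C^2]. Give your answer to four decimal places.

E[C^2] = Σ c^2·P(C=c)
 = 0·1/6 + 1·5/18 + 4·1/9 + 9·1/6 + 16·1/9 + 25·1/9 + 36·1/18
 = 0 + 5/18 + 4/9 + 3/2 + 16/9 + 25/9 + 2
 = 79/9

8.7778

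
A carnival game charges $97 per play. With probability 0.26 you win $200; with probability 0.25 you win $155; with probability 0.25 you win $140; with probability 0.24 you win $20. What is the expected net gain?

33.55

E[payout] = 200·0.26 + 155·0.25 + 140·0.25 + 20·0.24
 = 52 + 38.75 + 35 + 4.8
 = 130.55
Net = 130.55 - 97 = 33.55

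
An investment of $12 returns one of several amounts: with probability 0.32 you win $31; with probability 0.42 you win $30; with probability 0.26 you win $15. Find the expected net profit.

E[payout] = 31·0.32 + 30·0.42 + 15·0.26
 = 9.92 + 12.6 + 3.9
 = 26.42
Net = 26.42 - 12 = 14.42

14.42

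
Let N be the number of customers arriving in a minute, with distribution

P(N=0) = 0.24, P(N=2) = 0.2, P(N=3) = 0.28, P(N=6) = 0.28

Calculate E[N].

2.92

E[N] = Σ n·P(N=n)
 = 0·0.24 + 2·0.2 + 3·0.28 + 6·0.28
 = 0 + 0.4 + 0.84 + 1.68
 = 2.92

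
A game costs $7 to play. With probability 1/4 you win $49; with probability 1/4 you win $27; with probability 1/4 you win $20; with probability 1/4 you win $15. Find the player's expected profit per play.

E[payout] = 49·1/4 + 27·1/4 + 20·1/4 + 15·1/4
 = 49/4 + 27/4 + 5 + 15/4
 = 111/4
Net = 111/4 - 7 = 83/4

20.75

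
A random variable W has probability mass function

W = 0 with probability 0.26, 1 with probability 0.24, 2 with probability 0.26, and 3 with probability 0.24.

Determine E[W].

1.48

E[W] = Σ w·P(W=w)
 = 0·0.26 + 1·0.24 + 2·0.26 + 3·0.24
 = 0 + 0.24 + 0.52 + 0.72
 = 1.48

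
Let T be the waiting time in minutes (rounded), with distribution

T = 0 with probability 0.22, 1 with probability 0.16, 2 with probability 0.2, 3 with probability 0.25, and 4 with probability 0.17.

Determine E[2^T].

6.06

E[2^T] = Σ 2^t·P(T=t)
 = 1·0.22 + 2·0.16 + 4·0.2 + 8·0.25 + 16·0.17
 = 0.22 + 0.32 + 0.8 + 2 + 2.72
 = 6.06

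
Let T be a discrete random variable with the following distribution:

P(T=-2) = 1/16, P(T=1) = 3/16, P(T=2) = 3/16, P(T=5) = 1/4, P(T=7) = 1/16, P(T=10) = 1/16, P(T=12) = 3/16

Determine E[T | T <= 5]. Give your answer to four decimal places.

P(T <= 5) = 1/16 + 3/16 + 3/16 + 1/4 = 11/16.
E[T | T <= 5] = [(-2)·1/16 + 1·3/16 + 2·3/16 + 5·1/4] / (11/16)
 = 27/16 / (11/16)
 = 27/11

2.4545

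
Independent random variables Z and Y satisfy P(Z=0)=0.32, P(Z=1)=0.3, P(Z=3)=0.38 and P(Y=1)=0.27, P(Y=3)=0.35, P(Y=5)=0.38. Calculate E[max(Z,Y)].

E[max(Z,Y)] = Σ_z Σ_y max(z,y) · P(Z=z)P(Y=y)
 = 1·0.0864 + 3·0.112 + 5·0.1216 + 1·0.081 + 3·0.105 + 5·0.114 + 3·0.1026 + 3·0.133 + 5·0.1444
 = 0.0864 + 0.336 + 0.608 + 0.081 + 0.315 + 0.57 + 0.3078 + 0.399 + 0.722
 = 3.4252

3.4252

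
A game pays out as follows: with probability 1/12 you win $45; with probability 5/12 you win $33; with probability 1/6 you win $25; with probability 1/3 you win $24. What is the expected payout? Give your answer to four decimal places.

29.6667

E[payout] = 45·1/12 + 33·5/12 + 25·1/6 + 24·1/3
 = 15/4 + 55/4 + 25/6 + 8
 = 89/3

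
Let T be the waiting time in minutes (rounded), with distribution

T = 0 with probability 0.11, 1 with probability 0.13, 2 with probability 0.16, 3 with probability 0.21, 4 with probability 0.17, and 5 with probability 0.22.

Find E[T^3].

E[T^3] = Σ t^3·P(T=t)
 = 0·0.11 + 1·0.13 + 8·0.16 + 27·0.21 + 64·0.17 + 125·0.22
 = 0 + 0.13 + 1.28 + 5.67 + 10.88 + 27.5
 = 45.46

45.46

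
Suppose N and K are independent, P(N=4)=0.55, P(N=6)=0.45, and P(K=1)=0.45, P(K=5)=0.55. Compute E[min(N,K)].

2.8975

E[min(N,K)] = Σ_n Σ_k min(n,k) · P(N=n)P(K=k)
 = 1·0.2475 + 4·0.3025 + 1·0.2025 + 5·0.2475
 = 0.2475 + 1.21 + 0.2025 + 1.2375
 = 2.8975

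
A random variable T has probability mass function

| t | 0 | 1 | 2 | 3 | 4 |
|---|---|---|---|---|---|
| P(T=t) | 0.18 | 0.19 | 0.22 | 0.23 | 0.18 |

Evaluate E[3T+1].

7.12

E[3T+1] = Σ (3t+1)·P(T=t)
 = 1·0.18 + 4·0.19 + 7·0.22 + 10·0.23 + 13·0.18
 = 0.18 + 0.76 + 1.54 + 2.3 + 2.34
 = 7.12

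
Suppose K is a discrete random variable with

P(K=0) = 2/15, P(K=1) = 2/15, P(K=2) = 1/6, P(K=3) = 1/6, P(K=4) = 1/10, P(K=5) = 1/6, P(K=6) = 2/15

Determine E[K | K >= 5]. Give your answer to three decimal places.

5.444

P(K >= 5) = 1/6 + 2/15 = 3/10.
E[K | K >= 5] = [5·1/6 + 6·2/15] / (3/10)
 = 49/30 / (3/10)
 = 49/9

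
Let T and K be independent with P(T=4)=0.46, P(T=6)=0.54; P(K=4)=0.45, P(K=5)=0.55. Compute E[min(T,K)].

4.297

E[min(T,K)] = Σ_t Σ_k min(t,k) · P(T=t)P(K=k)
 = 4·0.207 + 4·0.253 + 4·0.243 + 5·0.297
 = 0.828 + 1.012 + 0.972 + 1.485
 = 4.297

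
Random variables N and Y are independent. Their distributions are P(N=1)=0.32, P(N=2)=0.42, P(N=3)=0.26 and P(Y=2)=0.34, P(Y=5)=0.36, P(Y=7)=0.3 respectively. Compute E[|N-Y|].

E[|N-Y|] = Σ_n Σ_y |n-y| · P(N=n)P(Y=y)
 = 1·0.1088 + 4·0.1152 + 6·0.096 + 0·0.1428 + 3·0.1512 + 5·0.126 + 1·0.0884 + 2·0.0936 + 4·0.078
 = 0.1088 + 0.4608 + 0.576 + 0 + 0.4536 + 0.63 + 0.0884 + 0.1872 + 0.312
 = 2.8168

2.8168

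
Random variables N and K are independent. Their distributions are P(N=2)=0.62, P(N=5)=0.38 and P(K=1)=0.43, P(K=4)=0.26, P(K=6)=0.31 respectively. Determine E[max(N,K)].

E[max(N,K)] = Σ_n Σ_k max(n,k) · P(N=n)P(K=k)
 = 2·0.2666 + 4·0.1612 + 6·0.1922 + 5·0.1634 + 5·0.0988 + 6·0.1178
 = 0.5332 + 0.6448 + 1.1532 + 0.817 + 0.494 + 0.7068
 = 4.349

4.349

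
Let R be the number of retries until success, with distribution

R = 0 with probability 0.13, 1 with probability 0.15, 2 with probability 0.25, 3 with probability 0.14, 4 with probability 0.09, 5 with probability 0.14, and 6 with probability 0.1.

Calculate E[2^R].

14.87

E[2^R] = Σ 2^r·P(R=r)
 = 1·0.13 + 2·0.15 + 4·0.25 + 8·0.14 + 16·0.09 + 32·0.14 + 64·0.1
 = 0.13 + 0.3 + 1 + 1.12 + 1.44 + 4.48 + 6.4
 = 14.87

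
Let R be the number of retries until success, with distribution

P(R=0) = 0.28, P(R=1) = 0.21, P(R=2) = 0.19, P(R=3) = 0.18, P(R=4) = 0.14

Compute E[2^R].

5.14

E[2^R] = Σ 2^r·P(R=r)
 = 1·0.28 + 2·0.21 + 4·0.19 + 8·0.18 + 16·0.14
 = 0.28 + 0.42 + 0.76 + 1.44 + 2.24
 = 5.14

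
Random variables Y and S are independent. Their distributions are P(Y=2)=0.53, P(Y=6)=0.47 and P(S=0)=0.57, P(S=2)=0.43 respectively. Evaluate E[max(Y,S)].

E[max(Y,S)] = Σ_y Σ_s max(y,s) · P(Y=y)P(S=s)
 = 2·0.3021 + 2·0.2279 + 6·0.2679 + 6·0.2021
 = 0.6042 + 0.4558 + 1.6074 + 1.2126
 = 3.88

3.88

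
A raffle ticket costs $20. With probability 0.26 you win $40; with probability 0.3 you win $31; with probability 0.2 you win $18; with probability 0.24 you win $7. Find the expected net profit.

4.98

E[payout] = 40·0.26 + 31·0.3 + 18·0.2 + 7·0.24
 = 10.4 + 9.3 + 3.6 + 1.68
 = 24.98
Net = 24.98 - 20 = 4.98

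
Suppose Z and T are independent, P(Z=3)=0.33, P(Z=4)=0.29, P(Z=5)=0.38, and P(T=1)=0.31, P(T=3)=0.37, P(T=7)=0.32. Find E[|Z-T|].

2.278

E[|Z-T|] = Σ_z Σ_t |z-t| · P(Z=z)P(T=t)
 = 2·0.1023 + 0·0.1221 + 4·0.1056 + 3·0.0899 + 1·0.1073 + 3·0.0928 + 4·0.1178 + 2·0.1406 + 2·0.1216
 = 0.2046 + 0 + 0.4224 + 0.2697 + 0.1073 + 0.2784 + 0.4712 + 0.2812 + 0.2432
 = 2.278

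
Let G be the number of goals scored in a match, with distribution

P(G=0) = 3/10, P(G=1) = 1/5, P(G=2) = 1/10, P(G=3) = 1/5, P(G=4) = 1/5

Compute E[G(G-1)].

E[G(G-1)] = Σ g(g-1)·P(G=g)
 = 0·3/10 + 0·1/5 + 2·1/10 + 6·1/5 + 12·1/5
 = 0 + 0 + 1/5 + 6/5 + 12/5
 = 19/5

3.8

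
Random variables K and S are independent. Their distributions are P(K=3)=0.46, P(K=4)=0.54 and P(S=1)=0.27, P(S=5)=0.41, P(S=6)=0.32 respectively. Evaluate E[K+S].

7.78

E[K+S] = Σ_k Σ_s (k+s) · P(K=k)P(S=s)
 = 4·0.1242 + 8·0.1886 + 9·0.1472 + 5·0.1458 + 9·0.2214 + 10·0.1728
 = 0.4968 + 1.5088 + 1.3248 + 0.729 + 1.9926 + 1.728
 = 7.78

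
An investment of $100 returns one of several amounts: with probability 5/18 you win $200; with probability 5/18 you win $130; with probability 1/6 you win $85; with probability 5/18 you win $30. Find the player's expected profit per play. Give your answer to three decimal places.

E[payout] = 200·5/18 + 130·5/18 + 85·1/6 + 30·5/18
 = 500/9 + 325/9 + 85/6 + 25/3
 = 685/6
Net = 685/6 - 100 = 85/6

14.167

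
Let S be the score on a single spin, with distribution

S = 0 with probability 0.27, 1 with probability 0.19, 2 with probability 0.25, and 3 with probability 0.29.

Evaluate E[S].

1.56

E[S] = Σ s·P(S=s)
 = 0·0.27 + 1·0.19 + 2·0.25 + 3·0.29
 = 0 + 0.19 + 0.5 + 0.87
 = 1.56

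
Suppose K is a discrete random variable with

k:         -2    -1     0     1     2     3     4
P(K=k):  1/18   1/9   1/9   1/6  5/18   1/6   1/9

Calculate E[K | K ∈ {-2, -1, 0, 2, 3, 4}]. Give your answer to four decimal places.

1.5333

P(K ∈ {-2, -1, 0, 2, 3, 4}) = 1/18 + 1/9 + 1/9 + 5/18 + 1/6 + 1/9 = 5/6.
E[K | K ∈ {-2, -1, 0, 2, 3, 4}] = [(-2)·1/18 + (-1)·1/9 + 0·1/9 + 2·5/18 + 3·1/6 + 4·1/9] / (5/6)
 = 23/18 / (5/6)
 = 23/15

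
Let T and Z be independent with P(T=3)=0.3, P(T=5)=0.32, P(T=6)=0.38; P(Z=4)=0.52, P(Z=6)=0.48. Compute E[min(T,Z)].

4.2184

E[min(T,Z)] = Σ_t Σ_z min(t,z) · P(T=t)P(Z=z)
 = 3·0.156 + 3·0.144 + 4·0.1664 + 5·0.1536 + 4·0.1976 + 6·0.1824
 = 0.468 + 0.432 + 0.6656 + 0.768 + 0.7904 + 1.0944
 = 4.2184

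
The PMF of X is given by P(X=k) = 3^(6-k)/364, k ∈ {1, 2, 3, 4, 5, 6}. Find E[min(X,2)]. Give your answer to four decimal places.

1.3324

E[min(X,2)] = Σ min(x,2)·P(X=x)
 = 1·243/364 + 2·81/364 + 2·27/364 + 2·9/364 + 2·3/364 + 2·1/364
 = 243/364 + 81/182 + 27/182 + 9/182 + 3/182 + 1/182
 = 485/364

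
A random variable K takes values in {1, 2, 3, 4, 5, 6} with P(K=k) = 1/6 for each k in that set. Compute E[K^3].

73.5

E[K^3] = Σ k^3·P(K=k)
 = 1·1/6 + 8·1/6 + 27·1/6 + 64·1/6 + 125·1/6 + 216·1/6
 = 1/6 + 4/3 + 9/2 + 32/3 + 125/6 + 36
 = 147/2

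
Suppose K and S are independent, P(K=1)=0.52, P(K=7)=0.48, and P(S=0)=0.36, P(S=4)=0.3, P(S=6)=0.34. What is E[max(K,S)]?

E[max(K,S)] = Σ_k Σ_s max(k,s) · P(K=k)P(S=s)
 = 1·0.1872 + 4·0.156 + 6·0.1768 + 7·0.1728 + 7·0.144 + 7·0.1632
 = 0.1872 + 0.624 + 1.0608 + 1.2096 + 1.008 + 1.1424
 = 5.232

5.232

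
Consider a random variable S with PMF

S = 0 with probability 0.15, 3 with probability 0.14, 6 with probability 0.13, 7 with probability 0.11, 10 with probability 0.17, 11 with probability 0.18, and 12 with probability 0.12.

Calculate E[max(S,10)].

E[max(S,10)] = Σ max(s,10)·P(S=s)
 = 10·0.15 + 10·0.14 + 10·0.13 + 10·0.11 + 10·0.17 + 11·0.18 + 12·0.12
 = 1.5 + 1.4 + 1.3 + 1.1 + 1.7 + 1.98 + 1.44
 = 10.42

10.42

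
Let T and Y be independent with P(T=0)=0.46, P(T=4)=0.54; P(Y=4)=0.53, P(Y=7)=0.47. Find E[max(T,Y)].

E[max(T,Y)] = Σ_t Σ_y max(t,y) · P(T=t)P(Y=y)
 = 4·0.2438 + 7·0.2162 + 4·0.2862 + 7·0.2538
 = 0.9752 + 1.5134 + 1.1448 + 1.7766
 = 5.41

5.41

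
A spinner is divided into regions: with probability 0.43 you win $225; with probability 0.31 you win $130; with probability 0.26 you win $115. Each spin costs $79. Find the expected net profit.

87.95

E[payout] = 225·0.43 + 130·0.31 + 115·0.26
 = 96.75 + 40.3 + 29.9
 = 166.95
Net = 166.95 - 79 = 87.95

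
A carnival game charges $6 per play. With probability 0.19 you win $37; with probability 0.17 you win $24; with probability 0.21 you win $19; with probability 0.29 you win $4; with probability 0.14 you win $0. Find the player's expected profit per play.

10.26

E[payout] = 37·0.19 + 24·0.17 + 19·0.21 + 4·0.29 + 0·0.14
 = 7.03 + 4.08 + 3.99 + 1.16 + 0
 = 16.26
Net = 16.26 - 6 = 10.26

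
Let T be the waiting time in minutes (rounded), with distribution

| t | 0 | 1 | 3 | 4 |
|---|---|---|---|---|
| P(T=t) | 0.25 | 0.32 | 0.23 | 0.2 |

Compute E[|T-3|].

E[|T-3|] = Σ |t-3|·P(T=t)
 = 3·0.25 + 2·0.32 + 0·0.23 + 1·0.2
 = 0.75 + 0.64 + 0 + 0.2
 = 1.59

1.59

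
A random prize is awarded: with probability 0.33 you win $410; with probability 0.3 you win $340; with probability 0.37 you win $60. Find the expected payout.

259.5

E[payout] = 410·0.33 + 340·0.3 + 60·0.37
 = 135.3 + 102 + 22.2
 = 259.5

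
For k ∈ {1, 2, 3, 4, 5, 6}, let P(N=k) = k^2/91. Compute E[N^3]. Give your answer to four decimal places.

134.0769

E[N^3] = Σ n^3·P(N=n)
 = 1·1/91 + 8·4/91 + 27·9/91 + 64·16/91 + 125·25/91 + 216·36/91
 = 1/91 + 32/91 + 243/91 + 1024/91 + 3125/91 + 7776/91
 = 1743/13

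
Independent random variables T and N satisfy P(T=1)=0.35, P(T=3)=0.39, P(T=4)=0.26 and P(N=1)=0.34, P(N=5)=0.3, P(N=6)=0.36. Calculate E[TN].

E[TN] = Σ_t Σ_n tn · P(T=t)P(N=n)
 = 1·0.119 + 5·0.105 + 6·0.126 + 3·0.1326 + 15·0.117 + 18·0.1404 + 4·0.0884 + 20·0.078 + 24·0.0936
 = 0.119 + 0.525 + 0.756 + 0.3978 + 1.755 + 2.5272 + 0.3536 + 1.56 + 2.2464
 = 10.24

10.24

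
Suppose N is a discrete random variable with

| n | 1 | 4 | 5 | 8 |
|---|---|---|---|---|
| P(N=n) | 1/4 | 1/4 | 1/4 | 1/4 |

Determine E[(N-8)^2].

E[(N-8)^2] = Σ (n-8)^2·P(N=n)
 = 49·1/4 + 16·1/4 + 9·1/4 + 0·1/4
 = 49/4 + 4 + 9/4 + 0
 = 37/2

18.5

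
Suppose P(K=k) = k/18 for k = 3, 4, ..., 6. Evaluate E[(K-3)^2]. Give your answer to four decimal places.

4.3333

E[(K-3)^2] = Σ (k-3)^2·P(K=k)
 = 0·1/6 + 1·2/9 + 4·5/18 + 9·1/3
 = 0 + 2/9 + 10/9 + 3
 = 13/3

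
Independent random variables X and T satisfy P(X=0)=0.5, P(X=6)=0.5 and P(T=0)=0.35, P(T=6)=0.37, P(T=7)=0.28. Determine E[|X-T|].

3.28

E[|X-T|] = Σ_x Σ_t |x-t| · P(X=x)P(T=t)
 = 0·0.175 + 6·0.185 + 7·0.14 + 6·0.175 + 0·0.185 + 1·0.14
 = 0 + 1.11 + 0.98 + 1.05 + 0 + 0.14
 = 3.28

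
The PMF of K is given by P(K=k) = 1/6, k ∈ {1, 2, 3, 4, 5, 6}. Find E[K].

3.5

E[K] = Σ k·P(K=k)
 = 1·1/6 + 2·1/6 + 3·1/6 + 4·1/6 + 5·1/6 + 6·1/6
 = 1/6 + 1/3 + 1/2 + 2/3 + 5/6 + 1
 = 7/2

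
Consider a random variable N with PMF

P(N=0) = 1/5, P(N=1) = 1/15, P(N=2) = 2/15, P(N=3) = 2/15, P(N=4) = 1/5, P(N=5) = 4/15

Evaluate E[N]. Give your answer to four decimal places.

2.8667

E[N] = Σ n·P(N=n)
 = 0·1/5 + 1·1/15 + 2·2/15 + 3·2/15 + 4·1/5 + 5·4/15
 = 0 + 1/15 + 4/15 + 2/5 + 4/5 + 4/3
 = 43/15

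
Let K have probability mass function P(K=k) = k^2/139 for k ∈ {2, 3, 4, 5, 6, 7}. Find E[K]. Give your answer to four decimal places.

E[K] = Σ k·P(K=k)
 = 2·4/139 + 3·9/139 + 4·16/139 + 5·25/139 + 6·36/139 + 7·49/139
 = 8/139 + 27/139 + 64/139 + 125/139 + 216/139 + 343/139
 = 783/139

5.6331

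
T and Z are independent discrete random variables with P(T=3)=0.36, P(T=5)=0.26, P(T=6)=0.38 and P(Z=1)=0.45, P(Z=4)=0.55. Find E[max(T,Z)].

E[max(T,Z)] = Σ_t Σ_z max(t,z) · P(T=t)P(Z=z)
 = 3·0.162 + 4·0.198 + 5·0.117 + 5·0.143 + 6·0.171 + 6·0.209
 = 0.486 + 0.792 + 0.585 + 0.715 + 1.026 + 1.254
 = 4.858

4.858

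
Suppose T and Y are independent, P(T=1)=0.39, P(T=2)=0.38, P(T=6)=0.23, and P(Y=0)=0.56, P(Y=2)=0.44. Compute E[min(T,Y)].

0.7084

E[min(T,Y)] = Σ_t Σ_y min(t,y) · P(T=t)P(Y=y)
 = 0·0.2184 + 1·0.1716 + 0·0.2128 + 2·0.1672 + 0·0.1288 + 2·0.1012
 = 0 + 0.1716 + 0 + 0.3344 + 0 + 0.2024
 = 0.7084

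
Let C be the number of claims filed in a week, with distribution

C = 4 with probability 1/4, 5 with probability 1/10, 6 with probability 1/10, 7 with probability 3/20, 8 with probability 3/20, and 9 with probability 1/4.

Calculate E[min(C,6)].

5.4

E[min(C,6)] = Σ min(c,6)·P(C=c)
 = 4·1/4 + 5·1/10 + 6·1/10 + 6·3/20 + 6·3/20 + 6·1/4
 = 1 + 1/2 + 3/5 + 9/10 + 9/10 + 3/2
 = 27/5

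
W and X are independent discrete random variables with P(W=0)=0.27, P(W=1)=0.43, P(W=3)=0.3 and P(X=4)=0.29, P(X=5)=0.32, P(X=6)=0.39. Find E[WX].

E[WX] = Σ_w Σ_x wx · P(W=w)P(X=x)
 = 0·0.0783 + 0·0.0864 + 0·0.1053 + 4·0.1247 + 5·0.1376 + 6·0.1677 + 12·0.087 + 15·0.096 + 18·0.117
 = 0 + 0 + 0 + 0.4988 + 0.688 + 1.0062 + 1.044 + 1.44 + 2.106
 = 6.783

6.783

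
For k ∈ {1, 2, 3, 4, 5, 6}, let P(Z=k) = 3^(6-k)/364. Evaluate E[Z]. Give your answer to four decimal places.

E[Z] = Σ z·P(Z=z)
 = 1·243/364 + 2·81/364 + 3·27/364 + 4·9/364 + 5·3/364 + 6·1/364
 = 243/364 + 81/182 + 81/364 + 9/91 + 15/364 + 3/182
 = 543/364

1.4918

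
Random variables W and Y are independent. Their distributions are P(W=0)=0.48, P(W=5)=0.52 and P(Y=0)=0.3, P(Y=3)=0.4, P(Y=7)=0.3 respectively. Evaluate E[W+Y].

5.9

E[W+Y] = Σ_w Σ_y (w+y) · P(W=w)P(Y=y)
 = 0·0.144 + 3·0.192 + 7·0.144 + 5·0.156 + 8·0.208 + 12·0.156
 = 0 + 0.576 + 1.008 + 0.78 + 1.664 + 1.872
 = 5.9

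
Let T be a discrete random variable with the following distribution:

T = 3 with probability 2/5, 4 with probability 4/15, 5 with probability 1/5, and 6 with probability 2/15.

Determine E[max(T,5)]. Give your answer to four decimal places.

E[max(T,5)] = Σ max(t,5)·P(T=t)
 = 5·2/5 + 5·4/15 + 5·1/5 + 6·2/15
 = 2 + 4/3 + 1 + 4/5
 = 77/15

5.1333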